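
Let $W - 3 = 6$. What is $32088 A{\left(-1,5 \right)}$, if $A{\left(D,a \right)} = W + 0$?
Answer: $288792$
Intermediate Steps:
$W = 9$ ($W = 3 + 6 = 9$)
$A{\left(D,a \right)} = 9$ ($A{\left(D,a \right)} = 9 + 0 = 9$)
$32088 A{\left(-1,5 \right)} = 32088 \cdot 9 = 288792$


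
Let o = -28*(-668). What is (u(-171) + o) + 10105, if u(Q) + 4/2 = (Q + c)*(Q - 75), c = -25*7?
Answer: 113923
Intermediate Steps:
o = 18704
c = -175
u(Q) = -2 + (-175 + Q)*(-75 + Q) (u(Q) = -2 + (Q - 175)*(Q - 75) = -2 + (-175 + Q)*(-75 + Q))
(u(-171) + o) + 10105 = ((13123 + (-171)**2 - 250*(-171)) + 18704) + 10105 = ((13123 + 29241 + 42750) + 18704) + 10105 = (85114 + 18704) + 10105 = 103818 + 10105 = 113923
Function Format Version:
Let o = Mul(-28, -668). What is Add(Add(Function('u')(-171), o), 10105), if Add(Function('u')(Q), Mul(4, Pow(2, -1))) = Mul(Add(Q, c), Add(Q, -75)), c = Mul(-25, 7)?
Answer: 113923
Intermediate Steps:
o = 18704
c = -175
Function('u')(Q) = Add(-2, Mul(Add(-175, Q), Add(-75, Q))) (Function('u')(Q) = Add(-2, Mul(Add(Q, -175), Add(Q, -75))) = Add(-2, Mul(Add(-175, Q), Add(-75, Q))))
Add(Add(Function('u')(-171), o), 10105) = Add(Add(Add(13123, Pow(-171, 2), Mul(-250, -171)), 18704), 10105) = Add(Add(Add(13123, 29241, 42750), 18704), 10105) = Add(Add(85114, 18704), 10105) = Add(103818, 10105) = 113923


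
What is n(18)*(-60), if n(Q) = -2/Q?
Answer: 20/3 ≈ 6.6667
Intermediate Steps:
n(18)*(-60) = -2/18*(-60) = -2*1/18*(-60) = -⅑*(-60) = 20/3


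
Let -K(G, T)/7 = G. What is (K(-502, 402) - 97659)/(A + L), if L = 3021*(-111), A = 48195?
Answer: 94145/287136 ≈ 0.32788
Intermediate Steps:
K(G, T) = -7*G
L = -335331
(K(-502, 402) - 97659)/(A + L) = (-7*(-502) - 97659)/(48195 - 335331) = (3514 - 97659)/(-287136) = -94145*(-1/287136) = 94145/287136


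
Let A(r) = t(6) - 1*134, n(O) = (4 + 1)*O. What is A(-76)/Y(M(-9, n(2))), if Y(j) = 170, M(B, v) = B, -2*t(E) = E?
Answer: -137/170 ≈ -0.80588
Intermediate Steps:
t(E) = -E/2
n(O) = 5*O
A(r) = -137 (A(r) = -½*6 - 1*134 = -3 - 134 = -137)
A(-76)/Y(M(-9, n(2))) = -137/170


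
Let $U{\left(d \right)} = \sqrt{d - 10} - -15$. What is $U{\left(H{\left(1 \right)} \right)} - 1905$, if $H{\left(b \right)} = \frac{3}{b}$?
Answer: $-1890 + i \sqrt{7} \approx -1890.0 + 2.6458 i$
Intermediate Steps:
$U{\left(d \right)} = 15 + \sqrt{-10 + d}$ ($U{\left(d \right)} = \sqrt{-10 + d} + 15 = 15 + \sqrt{-10 + d}$)
$U{\left(H{\left(1 \right)} \right)} - 1905 = \left(15 + \sqrt{-10 + \frac{3}{1}}\right) - 1905 = \left(15 + \sqrt{-10 + 3 \cdot 1}\right) - 1905 = \left(15 + \sqrt{-10 + 3}\right) - 1905 = \left(15 + \sqrt{-7}\right) - 1905 = \left(15 + i \sqrt{7}\right) - 1905 = -1890 + i \sqrt{7}$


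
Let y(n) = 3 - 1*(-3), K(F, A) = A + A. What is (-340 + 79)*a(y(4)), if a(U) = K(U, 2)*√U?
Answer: -1044*√6 ≈ -2557.3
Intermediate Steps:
K(F, A) = 2*A
y(n) = 6 (y(n) = 3 + 3 = 6)
a(U) = 4*√U (a(U) = (2*2)*√U = 4*√U)
(-340 + 79)*a(y(4)) = (-340 + 79)*(4*√6) = -1044*√6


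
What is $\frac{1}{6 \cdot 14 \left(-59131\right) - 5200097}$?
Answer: $- \frac{1}{10167101} \approx -9.8356 \cdot 10^{-8}$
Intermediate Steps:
$\frac{1}{6 \cdot 14 \left(-59131\right) - 5200097} = \frac{1}{84 \left(-59131\right) - 5200097} = \frac{1}{-4967004 - 5200097} = \frac{1}{-10167101} = - \frac{1}{10167101}$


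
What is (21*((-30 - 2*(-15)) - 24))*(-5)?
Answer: 2520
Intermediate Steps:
(21*((-30 - 2*(-15)) - 24))*(-5) = (21*((-30 + 30) - 24))*(-5) = (21*(0 - 24))*(-5) = (21*(-24))*(-5) = -504*(-5) = 2520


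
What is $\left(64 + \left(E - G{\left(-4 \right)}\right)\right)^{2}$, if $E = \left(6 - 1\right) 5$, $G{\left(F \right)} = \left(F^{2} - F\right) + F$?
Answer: $5329$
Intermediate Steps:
$G{\left(F \right)} = F^{2}$
$E = 25$ ($E = 5 \cdot 5 = 25$)
$\left(64 + \left(E - G{\left(-4 \right)}\right)\right)^{2} = \left(64 + \left(25 - \left(-4\right)^{2}\right)\right)^{2} = \left(64 + \left(25 - 16\right)\right)^{2} = \left(64 + 9\right)^{2} = 73^{2} = 5329$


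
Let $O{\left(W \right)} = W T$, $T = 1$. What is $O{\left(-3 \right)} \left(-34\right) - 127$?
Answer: $-25$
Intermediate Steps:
$O{\left(W \right)} = W$ ($O{\left(W \right)} = W 1 = W$)
$O{\left(-3 \right)} \left(-34\right) - 127 = \left(-3\right) \left(-34\right) - 127 = 102 - 127 = -25$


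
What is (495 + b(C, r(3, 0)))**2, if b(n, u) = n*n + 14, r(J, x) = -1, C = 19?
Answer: 756900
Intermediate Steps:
b(n, u) = 14 + n**2 (b(n, u) = n**2 + 14 = 14 + n**2)
(495 + b(C, r(3, 0)))**2 = (495 + (14 + 19**2))**2 = (495 + (14 + 361))**2 = (495 + 375)**2 = 870**2 = 756900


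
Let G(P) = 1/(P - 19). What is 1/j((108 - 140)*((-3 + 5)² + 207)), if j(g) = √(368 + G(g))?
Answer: √16871483517/2491727 ≈ 0.052129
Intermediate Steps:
G(P) = 1/(-19 + P)
j(g) = √(368 + 1/(-19 + g))
1/j((108 - 140)*((-3 + 5)² + 207)) = 1/(√((-6991 + 368*((108 - 140)*((-3 + 5)² + 207)))/(-19 + (108 - 140)*((-3 + 5)² + 207)))) = 1/(√((-6991 + 368*(-32*(2² + 207)))/(-19 - 32*(2² + 207)))) = 1/(√((-6991 + 368*(-32*(4 + 207)))/(-19 - 32*(4 + 207)))) = 1/(√((-6991 + 368*(-32*211))/(-19 - 32*211))) = 1/(√((-6991 + 368*(-6752))/(-19 - 6752))) = 1/(√((-6991 - 2484736)/(-6771))) = 1/(√(-1/6771*(-2491727))) = 1/(√(2491727/6771)) = 1/(√16871483517/6771) = √16871483517/2491727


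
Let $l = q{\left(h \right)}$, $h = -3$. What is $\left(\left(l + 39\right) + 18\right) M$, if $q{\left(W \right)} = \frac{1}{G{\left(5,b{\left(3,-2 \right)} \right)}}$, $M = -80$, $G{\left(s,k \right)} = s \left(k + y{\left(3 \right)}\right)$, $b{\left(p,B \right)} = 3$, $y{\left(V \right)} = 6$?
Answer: $- \frac{41056}{9} \approx -4561.8$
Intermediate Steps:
$G{\left(s,k \right)} = s \left(6 + k\right)$ ($G{\left(s,k \right)} = s \left(k + 6\right) = s \left(6 + k\right)$)
$q{\left(W \right)} = \frac{1}{45}$ ($q{\left(W \right)} = \frac{1}{5 \left(6 + 3\right)} = \frac{1}{5 \cdot 9} = \frac{1}{45}$)
$l = \frac{1}{45} \approx 0.022222$
$\left(\left(l + 39\right) + 18\right) M = \left(\left(\frac{1}{45} + 39\right) + 18\right) \left(-80\right) = \left(\frac{1756}{45} + 18\right) \left(-80\right) = \frac{2566}{45} \left(-80\right) = - \frac{41056}{9}$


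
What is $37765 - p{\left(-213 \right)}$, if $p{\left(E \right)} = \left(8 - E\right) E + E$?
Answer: $85051$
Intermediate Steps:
$p{\left(E \right)} = E + E \left(8 - E\right)$ ($p{\left(E \right)} = E \left(8 - E\right) + E = E + E \left(8 - E\right)$)
$37765 - p{\left(-213 \right)} = 37765 - - 213 \left(9 - -213\right) = 37765 - - 213 \left(9 + 213\right) = 37765 - \left(-213\right) 222 = 37765 - -47286 = 37765 + 47286 = 85051$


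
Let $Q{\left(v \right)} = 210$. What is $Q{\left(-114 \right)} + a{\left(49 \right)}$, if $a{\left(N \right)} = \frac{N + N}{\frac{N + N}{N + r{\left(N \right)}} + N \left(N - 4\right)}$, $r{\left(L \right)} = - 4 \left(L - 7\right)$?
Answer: $\frac{1124368}{5353} \approx 210.04$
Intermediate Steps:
$r{\left(L \right)} = 28 - 4 L$ ($r{\left(L \right)} = - 4 \left(-7 + L\right) = 28 - 4 L$)
$a{\left(N \right)} = \frac{2 N}{N \left(-4 + N\right) + \frac{2 N}{28 - 3 N}}$ ($a{\left(N \right)} = \frac{N + N}{\frac{N + N}{N - \left(-28 + 4 N\right)} + N \left(N - 4\right)} = \frac{2 N}{\frac{2 N}{28 - 3 N} + N \left(N - 4\right)} = \frac{2 N}{\frac{2 N}{28 - 3 N} + N \left(-4 + N\right)} = \frac{2 N}{N \left(-4 + N\right) + \frac{2 N}{28 - 3 N}}$)
$Q{\left(-114 \right)} + a{\left(49 \right)} = 210 + \frac{2 \left(-28 + 3 \cdot 49\right)}{110 - 1960 + 3 \cdot 49^{2}} = 210 + \frac{2 \left(-28 + 147\right)}{110 - 1960 + 3 \cdot 2401} = 210 + 2 \frac{1}{110 - 1960 + 7203} \cdot 119 = 210 + 2 \cdot \frac{1}{5353} \cdot 119 = 210 + \frac{238}{5353} = \frac{1124368}{5353}$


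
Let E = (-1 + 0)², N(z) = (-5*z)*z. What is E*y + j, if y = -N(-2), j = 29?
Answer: 49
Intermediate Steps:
N(z) = -5*z²
y = 20 (y = -(-5)*(-2)² = -(-5)*4 = -1*(-20) = 20)
E = 1 (E = (-1)² = 1)
E*y + j = 1*20 + 29 = 20 + 29 = 49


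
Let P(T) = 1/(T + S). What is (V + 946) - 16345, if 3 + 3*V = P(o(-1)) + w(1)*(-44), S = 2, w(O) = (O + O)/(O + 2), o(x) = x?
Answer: -138685/9 ≈ -15409.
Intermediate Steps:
w(O) = 2*O/(2 + O) (w(O) = (2*O)/(2 + O) = 2*O/(2 + O))
P(T) = 1/(2 + T) (P(T) = 1/(T + 2) = 1/(2 + T))
V = -94/9 (V = -1 + (1/(2 - 1) + (2*1/(2 + 1))*(-44))/3 = -1 + (1/1 + (2*1/3)*(-44))/3 = -1 + (1 + (2*1*(⅓))*(-44))/3 = -1 + (1 + (⅔)*(-44))/3 = -1 + (1 - 88/3)/3 = -1 + (⅓)*(-85/3) = -1 - 85/9 = -94/9 ≈ -10.444)
(V + 946) - 16345 = (-94/9 + 946) - 16345 = 8420/9 - 16345 = -138685/9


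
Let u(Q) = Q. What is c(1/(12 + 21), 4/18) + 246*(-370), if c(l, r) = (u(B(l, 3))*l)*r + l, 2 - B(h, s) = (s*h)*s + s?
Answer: -297362269/3267 ≈ -91020.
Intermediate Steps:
B(h, s) = 2 - s - h*s² (B(h, s) = 2 - ((s*h)*s + s) = 2 - ((h*s)*s + s) = 2 - (h*s² + s) = 2 - (s + h*s²) = 2 + (-s - h*s²) = 2 - s - h*s²)
c(l, r) = l + l*r*(-1 - 9*l) (c(l, r) = ((2 - 1*3 - 1*l*3²)*l)*r + l = ((2 - 3 - 1*l*9)*l)*r + l = ((2 - 3 - 9*l)*l)*r + l = ((-1 - 9*l)*l)*r + l = (l*(-1 - 9*l))*r + l = l*r*(-1 - 9*l) + l = l + l*r*(-1 - 9*l))
c(1/(12 + 21), 4/18) + 246*(-370) = (1 - 4/18 - 9*4/18/(12 + 21))/(12 + 21) + 246*(-370) = (1 - 4/18 - 9*4*(1/18)/33)/33 - 91020 = (1 - 1*2/9 - 9*1/33*2/9)/33 - 91020 = (1 - 2/9 - 2/33)/33 - 91020 = (1/33)*(71/99) - 91020 = 71/3267 - 91020 = -297362269/3267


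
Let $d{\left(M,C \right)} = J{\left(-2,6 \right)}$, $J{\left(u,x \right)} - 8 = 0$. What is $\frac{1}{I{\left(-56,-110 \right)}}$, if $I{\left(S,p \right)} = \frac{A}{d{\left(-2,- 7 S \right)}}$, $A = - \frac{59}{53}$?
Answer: $- \frac{424}{59} \approx -7.1864$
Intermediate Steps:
$J{\left(u,x \right)} = 8$ ($J{\left(u,x \right)} = 8 + 0 = 8$)
$d{\left(M,C \right)} = 8$
$A = - \frac{59}{53}$ ($A = \left(-59\right) \frac{1}{53} = - \frac{59}{53} \approx -1.1132$)
$I{\left(S,p \right)} = - \frac{59}{424}$ ($I{\left(S,p \right)} = - \frac{59}{53 \cdot 8} = \left(- \frac{59}{53}\right) \frac{1}{8} = - \frac{59}{424}$)
$\frac{1}{I{\left(-56,-110 \right)}} = \frac{1}{- \frac{59}{424}} = - \frac{424}{59}$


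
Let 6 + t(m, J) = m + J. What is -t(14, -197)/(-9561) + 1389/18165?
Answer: 1094116/19297285 ≈ 0.056698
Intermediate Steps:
t(m, J) = -6 + J + m (t(m, J) = -6 + (m + J) = -6 + (J + m) = -6 + J + m)
-t(14, -197)/(-9561) + 1389/18165 = -(-6 - 197 + 14)/(-9561) + 1389/18165 = -1*(-189)*(-1/9561) + 1389*(1/18165) = 189*(-1/9561) + 463/6055 = -63/3187 + 463/6055 = 1094116/19297285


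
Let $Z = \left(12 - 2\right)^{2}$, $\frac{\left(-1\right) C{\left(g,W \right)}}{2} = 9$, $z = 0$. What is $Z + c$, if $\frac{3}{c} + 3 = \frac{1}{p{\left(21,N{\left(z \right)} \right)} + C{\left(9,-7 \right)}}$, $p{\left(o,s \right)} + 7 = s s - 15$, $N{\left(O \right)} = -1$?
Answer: $\frac{11683}{118} \approx 99.008$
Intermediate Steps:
$C{\left(g,W \right)} = -18$ ($C{\left(g,W \right)} = \left(-2\right) 9 = -18$)
$p{\left(o,s \right)} = -22 + s^{2}$ ($p{\left(o,s \right)} = -7 + \left(s s - 15\right) = -7 + \left(s^{2} - 15\right) = -7 + \left(-15 + s^{2}\right) = -22 + s^{2}$)
$c = - \frac{117}{118}$ ($c = \frac{3}{-3 + \frac{1}{\left(-22 + \left(-1\right)^{2}\right) - 18}} = \frac{3}{-3 + \frac{1}{\left(-22 + 1\right) - 18}} = \frac{3}{-3 + \frac{1}{-21 - 18}} = \frac{3}{-3 + \frac{1}{-39}} = \frac{3}{-3 - \frac{1}{39}} = \frac{3}{- \frac{118}{39}} = 3 \left(- \frac{39}{118}\right) = - \frac{117}{118} \approx -0.99153$)
$Z = 100$ ($Z = 10^{2} = 100$)
$Z + c = 100 - \frac{117}{118} = \frac{11683}{118}$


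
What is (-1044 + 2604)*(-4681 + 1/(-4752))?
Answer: -1445867345/198 ≈ -7.3024e+6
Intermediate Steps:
(-1044 + 2604)*(-4681 + 1/(-4752)) = 1560*(-4681 - 1/4752) = 1560*(-22244113/4752) = -1445867345/198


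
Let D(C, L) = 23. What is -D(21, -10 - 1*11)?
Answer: -23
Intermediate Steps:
-D(21, -10 - 1*11) = -1*23 = -23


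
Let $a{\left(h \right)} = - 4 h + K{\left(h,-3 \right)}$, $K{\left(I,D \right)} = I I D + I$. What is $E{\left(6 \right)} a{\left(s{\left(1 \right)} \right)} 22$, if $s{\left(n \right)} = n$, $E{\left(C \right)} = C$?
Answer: $-792$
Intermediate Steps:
$K{\left(I,D \right)} = I + D I^{2}$ ($K{\left(I,D \right)} = I^{2} D + I = D I^{2} + I = I + D I^{2}$)
$a{\left(h \right)} = - 4 h + h \left(1 - 3 h\right)$
$E{\left(6 \right)} a{\left(s{\left(1 \right)} \right)} 22 = 6 \cdot 3 \cdot 1 \left(-1 - 1\right) 22 = 6 \cdot 3 \cdot 1 \left(-2\right) 22 = 6 \left(-6\right) 22 = \left(-36\right) 22 = -792$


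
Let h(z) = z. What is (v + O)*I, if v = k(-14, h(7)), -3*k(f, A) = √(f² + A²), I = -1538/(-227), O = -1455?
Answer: -2237790/227 - 10766*√5/681 ≈ -9893.5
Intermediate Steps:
I = 1538/227 (I = -1538*(-1/227) = 1538/227 ≈ 6.7753)
k(f, A) = -√(A² + f²)/3 (k(f, A) = -√(f² + A²)/3 = -√(A² + f²)/3)
v = -7*√5/3 (v = -√(7² + (-14)²)/3 = -√(49 + 196)/3 = -7*√5/3 ≈ -5.2175)
(v + O)*I = (-7*√5/3 - 1455)*(1538/227) = (-1455 - 7*√5/3)*(1538/227) = -2237790/227 - 10766*√5/681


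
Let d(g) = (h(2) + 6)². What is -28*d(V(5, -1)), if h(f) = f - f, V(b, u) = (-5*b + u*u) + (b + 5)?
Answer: -1008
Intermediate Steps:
V(b, u) = 5 + u² - 4*b (V(b, u) = (-5*b + u²) + (5 + b) = (u² - 5*b) + (5 + b) = 5 + u² - 4*b)
h(f) = 0
d(g) = 36 (d(g) = (0 + 6)² = 6² = 36)
-28*d(V(5, -1)) = -28*36 = -1008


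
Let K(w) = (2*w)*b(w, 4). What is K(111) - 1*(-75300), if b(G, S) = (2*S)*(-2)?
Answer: 71748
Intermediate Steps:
b(G, S) = -4*S
K(w) = -32*w (K(w) = (2*w)*(-4*4) = (2*w)*(-16) = -32*w)
K(111) - 1*(-75300) = -32*111 - 1*(-75300) = -3552 + 75300 = 71748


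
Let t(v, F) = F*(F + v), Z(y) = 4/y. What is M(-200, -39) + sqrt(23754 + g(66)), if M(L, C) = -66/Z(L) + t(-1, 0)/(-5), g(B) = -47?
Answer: 3300 + sqrt(23707) ≈ 3454.0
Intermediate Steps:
M(L, C) = -33*L/2 (M(L, C) = -66*L/4 + (0*(0 - 1))/(-5) = -33*L/2 + (0*(-1))*(-1/5) = -33*L/2 + 0*(-1/5) = -33*L/2 + 0 = -33*L/2)
M(-200, -39) + sqrt(23754 + g(66)) = -33/2*(-200) + sqrt(23754 - 47) = 3300 + sqrt(23707)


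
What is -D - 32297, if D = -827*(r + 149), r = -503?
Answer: -325055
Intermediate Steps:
D = 292758 (D = -827*(-503 + 149) = -827*(-354) = 292758)
-D - 32297 = -1*292758 - 32297 = -292758 - 32297 = -325055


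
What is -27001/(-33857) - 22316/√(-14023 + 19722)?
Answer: 27001/33857 - 22316*√5699/5699 ≈ -294.81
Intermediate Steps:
-27001/(-33857) - 22316/√(-14023 + 19722) = -27001*(-1/33857) - 22316*√5699/5699 = 27001/33857 - 22316*√5699/5699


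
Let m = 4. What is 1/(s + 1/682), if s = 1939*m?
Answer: 682/5289593 ≈ 0.00012893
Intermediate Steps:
s = 7756 (s = 1939*4 = 7756)
1/(s + 1/682) = 1/(7756 + 1/682) = 1/(5289593/682) = 682/5289593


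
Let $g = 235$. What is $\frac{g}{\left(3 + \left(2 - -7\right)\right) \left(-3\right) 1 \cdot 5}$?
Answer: $- \frac{47}{36} \approx -1.3056$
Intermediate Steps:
$\frac{g}{\left(3 + \left(2 - -7\right)\right) \left(-3\right) 1 \cdot 5} = \frac{235}{\left(3 + \left(2 - -7\right)\right) \left(-3\right) 1 \cdot 5} = \frac{235}{\left(3 + \left(2 + 7\right)\right) \left(\left(-3\right) 5\right)} = \frac{235}{\left(3 + 9\right) \left(-15\right)} = \frac{235}{12 \left(-15\right)} = \frac{235}{-180} = 235 \left(- \frac{1}{180}\right) = - \frac{47}{36}$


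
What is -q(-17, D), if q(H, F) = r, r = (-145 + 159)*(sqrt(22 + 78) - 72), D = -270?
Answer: 868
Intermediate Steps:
r = -868 (r = 14*(sqrt(100) - 72) = 14*(10 - 72) = 14*(-62) = -868)
q(H, F) = -868
-q(-17, D) = -1*(-868) = 868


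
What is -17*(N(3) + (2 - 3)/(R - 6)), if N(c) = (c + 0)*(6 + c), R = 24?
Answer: -8245/18 ≈ -458.06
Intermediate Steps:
N(c) = c*(6 + c)
-17*(N(3) + (2 - 3)/(R - 6)) = -17*(3*(6 + 3) + (2 - 3)/(24 - 6)) = -17*(3*9 - 1/18) = -17*(27 - 1*1/18) = -17*(27 - 1/18) = -17*485/18 = -8245/18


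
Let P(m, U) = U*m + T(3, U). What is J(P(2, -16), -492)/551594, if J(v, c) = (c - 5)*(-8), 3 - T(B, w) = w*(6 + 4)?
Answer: 1988/275797 ≈ 0.0072082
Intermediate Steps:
T(B, w) = 3 - 10*w (T(B, w) = 3 - w*(6 + 4) = 3 - w*10 = 3 - 10*w)
P(m, U) = 3 - 10*U + U*m (P(m, U) = U*m + (3 - 10*U) = 3 - 10*U + U*m)
J(v, c) = 40 - 8*c (J(v, c) = (-5 + c)*(-8) = 40 - 8*c)
J(P(2, -16), -492)/551594 = (40 - 8*(-492))/551594 = (40 + 3936)*(1/551594) = 3976*(1/551594) = 1988/275797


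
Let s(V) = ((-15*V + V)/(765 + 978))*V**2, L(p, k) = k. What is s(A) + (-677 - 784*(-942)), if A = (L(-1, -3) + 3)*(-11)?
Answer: 737851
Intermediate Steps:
A = 0 (A = (-3 + 3)*(-11) = 0*(-11) = 0)
s(V) = -2*V**3/249 (s(V) = (-14*V/1743)*V**2 = (-14*V*(1/1743))*V**2 = (-2*V/249)*V**2 = -2*V**3/249)
s(A) + (-677 - 784*(-942)) = -2/249*0**3 + (-677 - 784*(-942)) = -2/249*0 + (-677 + 738528) = 0 + 737851 = 737851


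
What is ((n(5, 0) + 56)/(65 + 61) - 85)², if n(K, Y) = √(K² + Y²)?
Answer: 113401201/15876 ≈ 7142.9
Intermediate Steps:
((n(5, 0) + 56)/(65 + 61) - 85)² = ((√(5² + 0²) + 56)/(65 + 61) - 85)² = ((√(25 + 0) + 56)/126 - 85)² = ((√25 + 56)*(1/126) - 85)² = ((5 + 56)*(1/126) - 85)² = (61*(1/126) - 85)² = (61/126 - 85)² = (-10649/126)² = 113401201/15876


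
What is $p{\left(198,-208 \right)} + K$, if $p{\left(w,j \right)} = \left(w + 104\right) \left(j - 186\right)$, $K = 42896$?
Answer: $-76092$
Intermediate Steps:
$p{\left(w,j \right)} = \left(-186 + j\right) \left(104 + w\right)$ ($p{\left(w,j \right)} = \left(104 + w\right) \left(-186 + j\right) = \left(-186 + j\right) \left(104 + w\right)$)
$p{\left(198,-208 \right)} + K = \left(-19344 - 36828 + 104 \left(-208\right) - 41184\right) + 42896 = \left(-19344 - 36828 - 21632 - 41184\right) + 42896 = -118988 + 42896 = -76092$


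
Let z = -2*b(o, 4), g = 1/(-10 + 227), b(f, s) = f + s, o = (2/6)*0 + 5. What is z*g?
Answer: -18/217 ≈ -0.082949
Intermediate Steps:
o = 5 (o = (2*(⅙))*0 + 5 = (⅓)*0 + 5 = 0 + 5 = 5)
g = 1/217 ≈ 0.0046083
z = -18 (z = -2*(5 + 4) = -2*9 = -18)
z*g = -18*1/217 = -18/217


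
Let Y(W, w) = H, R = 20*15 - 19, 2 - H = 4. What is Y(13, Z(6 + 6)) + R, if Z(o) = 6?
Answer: 279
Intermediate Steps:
H = -2 (H = 2 - 1*4 = 2 - 4 = -2)
R = 281 (R = 300 - 19 = 281)
Y(W, w) = -2
Y(13, Z(6 + 6)) + R = -2 + 281 = 279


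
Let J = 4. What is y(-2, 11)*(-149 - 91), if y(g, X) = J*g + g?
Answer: 2400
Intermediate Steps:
y(g, X) = 5*g (y(g, X) = 4*g + g = 5*g)
y(-2, 11)*(-149 - 91) = (5*(-2))*(-149 - 91) = -10*(-240) = 2400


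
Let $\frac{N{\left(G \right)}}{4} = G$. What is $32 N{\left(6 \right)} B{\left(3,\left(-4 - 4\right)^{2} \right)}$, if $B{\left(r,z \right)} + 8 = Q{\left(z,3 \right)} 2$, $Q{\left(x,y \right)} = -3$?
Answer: $-10752$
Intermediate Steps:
$B{\left(r,z \right)} = -14$ ($B{\left(r,z \right)} = -8 - 6 = -14$)
$N{\left(G \right)} = 4 G$
$32 N{\left(6 \right)} B{\left(3,\left(-4 - 4\right)^{2} \right)} = 32 \cdot 4 \cdot 6 \left(-14\right) = 32 \cdot 24 \left(-14\right) = 768 \left(-14\right) = -10752$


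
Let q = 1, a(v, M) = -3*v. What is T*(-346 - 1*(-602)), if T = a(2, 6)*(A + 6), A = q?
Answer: -10752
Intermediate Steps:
A = 1
T = -42 (T = (-3*2)*(1 + 6) = -6*7 = -42)
T*(-346 - 1*(-602)) = -42*(-346 - 1*(-602)) = -42*(-346 + 602) = -42*256 = -10752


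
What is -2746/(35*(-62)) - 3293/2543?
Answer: -81366/2759155 ≈ -0.029489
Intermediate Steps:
-2746/(35*(-62)) - 3293/2543 = -2746/(-2170) - 3293*1/2543 = -2746*(-1/2170) - 3293/2543 = 1373/1085 - 3293/2543 = -81366/2759155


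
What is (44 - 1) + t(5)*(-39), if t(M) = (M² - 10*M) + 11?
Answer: 589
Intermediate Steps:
t(M) = 11 + M² - 10*M
(44 - 1) + t(5)*(-39) = (44 - 1) + (11 + 5² - 10*5)*(-39) = 43 + (11 + 25 - 50)*(-39) = 43 - 14*(-39) = 43 + 546 = 589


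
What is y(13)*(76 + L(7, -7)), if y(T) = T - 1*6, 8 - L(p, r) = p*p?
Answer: 245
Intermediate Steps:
L(p, r) = 8 - p² (L(p, r) = 8 - p*p = 8 - p²)
y(T) = -6 + T (y(T) = T - 6 = -6 + T)
y(13)*(76 + L(7, -7)) = (-6 + 13)*(76 + (8 - 1*7²)) = 7*(76 + (8 - 1*49)) = 7*(76 + (8 - 49)) = 7*(76 - 41) = 7*35 = 245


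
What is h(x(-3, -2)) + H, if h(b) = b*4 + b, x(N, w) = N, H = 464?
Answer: 449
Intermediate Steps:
h(b) = 5*b (h(b) = 4*b + b = 5*b)
h(x(-3, -2)) + H = 5*(-3) + 464 = -15 + 464 = 449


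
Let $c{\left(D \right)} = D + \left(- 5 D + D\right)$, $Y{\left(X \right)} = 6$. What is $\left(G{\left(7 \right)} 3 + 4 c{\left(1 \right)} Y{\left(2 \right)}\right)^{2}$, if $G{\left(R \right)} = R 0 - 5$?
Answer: $7569$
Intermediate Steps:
$G{\left(R \right)} = -5$ ($G{\left(R \right)} = 0 - 5 = -5$)
$c{\left(D \right)} = - 3 D$ ($c{\left(D \right)} = D - 4 D = - 3 D$)
$\left(G{\left(7 \right)} 3 + 4 c{\left(1 \right)} Y{\left(2 \right)}\right)^{2} = \left(\left(-5\right) 3 + 4 \left(\left(-3\right) 1\right) 6\right)^{2} = \left(-15 + 4 \left(-3\right) 6\right)^{2} = \left(-15 - 72\right)^{2} = \left(-87\right)^{2} = 7569$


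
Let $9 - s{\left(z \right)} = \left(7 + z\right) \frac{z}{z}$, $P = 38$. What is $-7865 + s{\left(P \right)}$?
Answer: $-7901$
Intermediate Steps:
$s{\left(z \right)} = 2 - z$ ($s{\left(z \right)} = 9 - \left(7 + z\right) \frac{z}{z} = 9 - \left(7 + z\right) 1 = 9 - \left(7 + z\right) = 2 - z$)
$-7865 + s{\left(P \right)} = -7865 + \left(2 - 38\right) = -7865 - 36 = -7901$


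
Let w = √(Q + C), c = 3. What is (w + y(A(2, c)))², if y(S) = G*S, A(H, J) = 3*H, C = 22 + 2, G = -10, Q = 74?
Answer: 3698 - 840*√2 ≈ 2510.1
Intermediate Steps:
C = 24
w = 7*√2 (w = √(74 + 24) = √98 = 7*√2 ≈ 9.8995)
y(S) = -10*S
(w + y(A(2, c)))² = (7*√2 - 30*2)² = (7*√2 - 10*6)² = (7*√2 - 60)² = (-60 + 7*√2)²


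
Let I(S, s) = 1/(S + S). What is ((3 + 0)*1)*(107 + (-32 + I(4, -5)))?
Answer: 1803/8 ≈ 225.38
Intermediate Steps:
I(S, s) = 1/(2*S)
((3 + 0)*1)*(107 + (-32 + I(4, -5))) = ((3 + 0)*1)*(107 + (-32 + (1/2)/4)) = (3*1)*(107 + (-32 + (1/2)*(1/4))) = 3*(107 + (-32 + 1/8)) = 3*(107 - 255/8) = 3*(601/8) = 1803/8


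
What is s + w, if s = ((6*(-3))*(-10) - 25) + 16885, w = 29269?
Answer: 46309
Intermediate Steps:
s = 17040 (s = (-18*(-10) - 25) + 16885 = (180 - 25) + 16885 = 155 + 16885 = 17040)
s + w = 17040 + 29269 = 46309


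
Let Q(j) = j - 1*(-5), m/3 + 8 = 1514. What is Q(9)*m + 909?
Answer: 64161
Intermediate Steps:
m = 4518 (m = -24 + 3*1514 = -24 + 4542 = 4518)
Q(j) = 5 + j (Q(j) = j + 5 = 5 + j)
Q(9)*m + 909 = (5 + 9)*4518 + 909 = 14*4518 + 909 = 63252 + 909 = 64161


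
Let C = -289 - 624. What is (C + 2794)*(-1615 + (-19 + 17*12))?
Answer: -2689830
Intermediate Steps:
C = -913
(C + 2794)*(-1615 + (-19 + 17*12)) = (-913 + 2794)*(-1615 + (-19 + 17*12)) = 1881*(-1615 + (-19 + 204)) = 1881*(-1615 + 185) = 1881*(-1430) = -2689830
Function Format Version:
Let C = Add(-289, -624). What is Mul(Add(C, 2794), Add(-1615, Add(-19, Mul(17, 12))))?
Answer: -2689830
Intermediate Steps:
C = -913
Mul(Add(C, 2794), Add(-1615, Add(-19, Mul(17, 12)))) = Mul(Add(-913, 2794), Add(-1615, Add(-19, Mul(17, 12)))) = Mul(1881, Add(-1615, Add(-19, 204))) = Mul(1881, Add(-1615, 185)) = Mul(1881, -1430) = -2689830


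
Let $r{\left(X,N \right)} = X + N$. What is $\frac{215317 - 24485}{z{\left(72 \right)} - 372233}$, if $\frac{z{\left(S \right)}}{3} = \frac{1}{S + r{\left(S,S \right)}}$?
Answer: $- \frac{13739904}{26800775} \approx -0.51267$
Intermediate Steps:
$r{\left(X,N \right)} = N + X$
$z{\left(S \right)} = \frac{1}{S}$ ($z{\left(S \right)} = \frac{3}{S + \left(S + S\right)} = \frac{3}{S + 2 S} = \frac{3}{3 S} = 3 \frac{1}{3 S} = \frac{1}{S}$)
$\frac{215317 - 24485}{z{\left(72 \right)} - 372233} = \frac{215317 - 24485}{\frac{1}{72} - 372233} = \frac{190832}{\frac{1}{72} - 372233} = \frac{190832}{- \frac{26800775}{72}} = 190832 \left(- \frac{72}{26800775}\right) = - \frac{13739904}{26800775}$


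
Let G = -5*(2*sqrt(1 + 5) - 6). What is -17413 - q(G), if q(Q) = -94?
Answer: -17319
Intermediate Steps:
G = 30 - 10*sqrt(6) (G = -5*(2*sqrt(6) - 6) = -5*(-6 + 2*sqrt(6)) = 30 - 10*sqrt(6) ≈ 5.5051)
-17413 - q(G) = -17413 - 1*(-94) = -17413 + 94 = -17319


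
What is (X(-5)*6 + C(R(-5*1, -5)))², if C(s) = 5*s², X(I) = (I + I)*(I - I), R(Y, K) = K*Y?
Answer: 9765625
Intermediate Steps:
X(I) = 0 (X(I) = (2*I)*0 = 0)
(X(-5)*6 + C(R(-5*1, -5)))² = (0*6 + 5*(-(-25))²)² = (0 + 5*(-5*(-5))²)² = (0 + 5*25²)² = (0 + 5*625)² = (0 + 3125)² = 3125² = 9765625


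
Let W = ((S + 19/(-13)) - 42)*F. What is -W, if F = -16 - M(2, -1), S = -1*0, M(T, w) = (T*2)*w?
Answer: -6780/13 ≈ -521.54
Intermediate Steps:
M(T, w) = 2*T*w (M(T, w) = (2*T)*w = 2*T*w)
S = 0
F = -12 (F = -16 - 2*2*(-1) = -16 - 1*(-4) = -16 + 4 = -12)
W = 6780/13 (W = ((0 + 19/(-13)) - 42)*(-12) = ((0 + 19*(-1/13)) - 42)*(-12) = ((0 - 19/13) - 42)*(-12) = (-19/13 - 42)*(-12) = -565/13*(-12) = 6780/13 ≈ 521.54)
-W = -1*6780/13 = -6780/13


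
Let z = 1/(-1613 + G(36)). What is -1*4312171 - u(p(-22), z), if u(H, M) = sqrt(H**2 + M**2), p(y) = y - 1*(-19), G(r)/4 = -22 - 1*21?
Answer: -4312171 - sqrt(28676026)/1785 ≈ -4.3122e+6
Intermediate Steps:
G(r) = -172 (G(r) = 4*(-22 - 1*21) = 4*(-22 - 21) = 4*(-43) = -172)
p(y) = 19 + y (p(y) = y + 19 = 19 + y)
z = -1/1785 (z = 1/(-1613 - 172) = 1/(-1785) = -1/1785 ≈ -0.00056022)
-1*4312171 - u(p(-22), z) = -1*4312171 - sqrt((19 - 22)**2 + (-1/1785)**2) = -4312171 - sqrt((-3)**2 + 1/3186225) = -4312171 - sqrt(9 + 1/3186225) = -4312171 - sqrt(28676026/3186225) = -4312171 - sqrt(28676026)/1785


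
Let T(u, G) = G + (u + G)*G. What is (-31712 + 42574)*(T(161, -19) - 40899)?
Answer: -473756992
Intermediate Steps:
T(u, G) = G + G*(G + u) (T(u, G) = G + (G + u)*G = G + G*(G + u))
(-31712 + 42574)*(T(161, -19) - 40899) = (-31712 + 42574)*(-19*(1 - 19 + 161) - 40899) = 10862*(-19*143 - 40899) = 10862*(-2717 - 40899) = 10862*(-43616) = -473756992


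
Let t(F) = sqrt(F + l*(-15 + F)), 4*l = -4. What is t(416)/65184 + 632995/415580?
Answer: 11509/7556 + sqrt(15)/65184 ≈ 1.5232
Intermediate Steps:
l = -1 (l = (1/4)*(-4) = -1)
t(F) = sqrt(15) (t(F) = sqrt(F - (-15 + F)) = sqrt(F + (15 - F)) = sqrt(15))
t(416)/65184 + 632995/415580 = sqrt(15)/65184 + 632995/415580 = sqrt(15)*(1/65184) + 632995*(1/415580) = sqrt(15)/65184 + 11509/7556 = 11509/7556 + sqrt(15)/65184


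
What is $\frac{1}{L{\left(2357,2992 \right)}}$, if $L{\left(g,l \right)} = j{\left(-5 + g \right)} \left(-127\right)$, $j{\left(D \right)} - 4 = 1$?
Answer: $- \frac{1}{635} \approx -0.0015748$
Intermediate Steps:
$j{\left(D \right)} = 5$ ($j{\left(D \right)} = 4 + 1 = 5$)
$L{\left(g,l \right)} = -635$ ($L{\left(g,l \right)} = 5 \left(-127\right) = -635$)
$\frac{1}{L{\left(2357,2992 \right)}} = \frac{1}{-635} = - \frac{1}{635}$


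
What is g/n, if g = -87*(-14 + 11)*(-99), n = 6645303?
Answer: -2871/738367 ≈ -0.0038883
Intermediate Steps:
g = -25839 (g = -87*(-3)*(-99) = 261*(-99) = -25839)
g/n = -25839/6645303 = -25839*1/6645303 = -2871/738367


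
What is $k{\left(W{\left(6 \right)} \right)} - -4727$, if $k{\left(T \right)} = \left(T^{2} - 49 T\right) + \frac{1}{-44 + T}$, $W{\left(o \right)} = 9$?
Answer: $\frac{152844}{35} \approx 4367.0$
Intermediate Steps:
$k{\left(T \right)} = T^{2} + \frac{1}{-44 + T} - 49 T$
$k{\left(W{\left(6 \right)} \right)} - -4727 = \frac{1 + 9^{3} - 93 \cdot 9^{2} + 2156 \cdot 9}{-44 + 9} - -4727 = \frac{1 + 729 - 7533 + 19404}{-35} + 4727 = - \frac{1 + 729 - 7533 + 19404}{35} + 4727 = \left(- \frac{1}{35}\right) 12601 + 4727 = - \frac{12601}{35} + 4727 = \frac{152844}{35}$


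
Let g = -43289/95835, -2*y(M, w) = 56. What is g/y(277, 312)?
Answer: 43289/2683380 ≈ 0.016132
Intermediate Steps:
y(M, w) = -28 (y(M, w) = -½*56 = -28)
g = -43289/95835 (g = -43289*1/95835 = -43289/95835 ≈ -0.45170)
g/y(277, 312) = -43289/95835/(-28) = -43289/95835*(-1/28) = 43289/2683380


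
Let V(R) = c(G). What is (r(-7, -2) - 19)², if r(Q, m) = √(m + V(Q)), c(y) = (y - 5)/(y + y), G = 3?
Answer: (57 - I*√21)²/9 ≈ 358.67 - 58.046*I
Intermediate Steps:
c(y) = (-5 + y)/(2*y) (c(y) = (-5 + y)/((2*y)) = (-5 + y)*(1/(2*y)) = (-5 + y)/(2*y))
V(R) = -⅓ (V(R) = (½)*(-5 + 3)/3 = (½)*(⅓)*(-2) = -⅓)
r(Q, m) = √(-⅓ + m) (r(Q, m) = √(m - ⅓) = √(-⅓ + m))
(r(-7, -2) - 19)² = (√(-3 + 9*(-2))/3 - 19)² = (√(-3 - 18)/3 - 19)² = (√(-21)/3 - 19)² = ((I*√21)/3 - 19)² = (I*√21/3 - 19)² = (-19 + I*√21/3)²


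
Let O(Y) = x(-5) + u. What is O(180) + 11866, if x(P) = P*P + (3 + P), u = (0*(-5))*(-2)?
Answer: 11889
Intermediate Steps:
u = 0 (u = 0*(-2) = 0)
x(P) = 3 + P + P² (x(P) = P² + (3 + P) = 3 + P + P²)
O(Y) = 23 (O(Y) = (3 - 5 + (-5)²) + 0 = (3 - 5 + 25) + 0 = 23 + 0 = 23)
O(180) + 11866 = 23 + 11866 = 11889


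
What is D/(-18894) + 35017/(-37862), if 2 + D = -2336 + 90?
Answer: -288248711/357682314 ≈ -0.80588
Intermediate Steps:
D = -2248 (D = -2 + (-2336 + 90) = -2 - 2246 = -2248)
D/(-18894) + 35017/(-37862) = -2248/(-18894) + 35017/(-37862) = -2248*(-1/18894) + 35017*(-1/37862) = 1124/9447 - 35017/37862 = -288248711/357682314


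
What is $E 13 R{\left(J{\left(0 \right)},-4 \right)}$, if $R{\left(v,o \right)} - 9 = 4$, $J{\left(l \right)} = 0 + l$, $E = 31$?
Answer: $5239$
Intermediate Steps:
$J{\left(l \right)} = l$
$R{\left(v,o \right)} = 13$ ($R{\left(v,o \right)} = 9 + 4 = 13$)
$E 13 R{\left(J{\left(0 \right)},-4 \right)} = 31 \cdot 13 \cdot 13 = 403 \cdot 13 = 5239$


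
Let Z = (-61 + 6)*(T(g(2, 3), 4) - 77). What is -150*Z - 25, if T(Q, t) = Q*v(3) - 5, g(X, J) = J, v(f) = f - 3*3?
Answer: -825025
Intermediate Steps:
v(f) = -9 + f (v(f) = f - 9 = -9 + f)
T(Q, t) = -5 - 6*Q (T(Q, t) = Q*(-9 + 3) - 5 = Q*(-6) - 5 = -6*Q - 5 = -5 - 6*Q)
Z = 5500 (Z = (-61 + 6)*((-5 - 6*3) - 77) = -55*((-5 - 18) - 77) = -55*(-23 - 77) = -55*(-100) = 5500)
-150*Z - 25 = -150*5500 - 25 = -825000 - 25 = -825025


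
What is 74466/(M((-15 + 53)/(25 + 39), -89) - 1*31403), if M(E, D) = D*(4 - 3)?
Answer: -37233/15746 ≈ -2.3646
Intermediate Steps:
M(E, D) = D (M(E, D) = D*1 = D)
74466/(M((-15 + 53)/(25 + 39), -89) - 1*31403) = 74466/(-89 - 1*31403) = 74466/(-89 - 31403) = 74466/(-31492) = 74466*(-1/31492) = -37233/15746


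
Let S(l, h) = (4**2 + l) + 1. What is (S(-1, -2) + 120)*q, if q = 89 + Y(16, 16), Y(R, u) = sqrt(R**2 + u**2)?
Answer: 12104 + 2176*sqrt(2) ≈ 15181.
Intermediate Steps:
S(l, h) = 17 + l (S(l, h) = (16 + l) + 1 = 17 + l)
q = 89 + 16*sqrt(2) (q = 89 + sqrt(16**2 + 16**2) = 89 + sqrt(256 + 256) = 89 + sqrt(512) = 89 + 16*sqrt(2) ≈ 111.63)
(S(-1, -2) + 120)*q = ((17 - 1) + 120)*(89 + 16*sqrt(2)) = (16 + 120)*(89 + 16*sqrt(2)) = 136*(89 + 16*sqrt(2)) = 12104 + 2176*sqrt(2)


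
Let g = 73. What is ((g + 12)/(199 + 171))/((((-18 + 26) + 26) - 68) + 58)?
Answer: 17/1776 ≈ 0.0095721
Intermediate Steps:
((g + 12)/(199 + 171))/((((-18 + 26) + 26) - 68) + 58) = ((73 + 12)/(199 + 171))/((((-18 + 26) + 26) - 68) + 58) = (85/370)/(((8 + 26) - 68) + 58) = (85*(1/370))/((34 - 68) + 58) = 17/(74*(-34 + 58)) = (17/74)/24 = (17/74)*(1/24) = 17/1776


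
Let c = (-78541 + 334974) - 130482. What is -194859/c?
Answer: -27837/17993 ≈ -1.5471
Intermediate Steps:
c = 125951 (c = 256433 - 130482 = 125951)
-194859/c = -194859/125951 = -194859*1/125951 = -27837/17993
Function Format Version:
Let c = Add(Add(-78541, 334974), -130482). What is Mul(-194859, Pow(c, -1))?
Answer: Rational(-27837, 17993) ≈ -1.5471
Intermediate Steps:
c = 125951 (c = Add(256433, -130482) = 125951)
Mul(-194859, Pow(c, -1)) = Mul(-194859, Pow(125951, -1)) = Mul(-194859, Rational(1, 125951)) = Rational(-27837, 17993)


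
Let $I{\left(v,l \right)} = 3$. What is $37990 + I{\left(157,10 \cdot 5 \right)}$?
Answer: $37993$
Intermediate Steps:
$37990 + I{\left(157,10 \cdot 5 \right)} = 37990 + 3 = 37993$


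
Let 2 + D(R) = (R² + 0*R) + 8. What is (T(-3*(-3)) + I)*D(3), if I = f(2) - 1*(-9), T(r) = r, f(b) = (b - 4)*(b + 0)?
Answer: 210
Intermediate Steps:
f(b) = b*(-4 + b) (f(b) = (-4 + b)*b = b*(-4 + b))
D(R) = 6 + R² (D(R) = -2 + ((R² + 0*R) + 8) = -2 + ((R² + 0) + 8) = -2 + (R² + 8) = -2 + (8 + R²) = 6 + R²)
I = 5 (I = 2*(-4 + 2) - 1*(-9) = 2*(-2) + 9 = -4 + 9 = 5)
(T(-3*(-3)) + I)*D(3) = (-3*(-3) + 5)*(6 + 3²) = (9 + 5)*(6 + 9) = 14*15 = 210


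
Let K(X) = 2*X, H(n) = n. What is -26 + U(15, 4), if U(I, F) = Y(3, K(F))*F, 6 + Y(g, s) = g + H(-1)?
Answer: -42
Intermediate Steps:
Y(g, s) = -7 + g (Y(g, s) = -6 + (g - 1) = -6 + (-1 + g) = -7 + g)
U(I, F) = -4*F (U(I, F) = (-7 + 3)*F = -4*F)
-26 + U(15, 4) = -26 - 4*4 = -26 - 16 = -42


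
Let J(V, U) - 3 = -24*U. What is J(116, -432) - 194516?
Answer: -184145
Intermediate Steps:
J(V, U) = 3 - 24*U
J(116, -432) - 194516 = (3 - 24*(-432)) - 194516 = (3 + 10368) - 194516 = 10371 - 194516 = -184145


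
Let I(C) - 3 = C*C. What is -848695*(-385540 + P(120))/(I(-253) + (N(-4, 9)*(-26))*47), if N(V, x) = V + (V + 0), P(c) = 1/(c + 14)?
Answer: 43845585771505/9887592 ≈ 4.4344e+6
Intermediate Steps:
P(c) = 1/(14 + c)
I(C) = 3 + C² (I(C) = 3 + C*C = 3 + C²)
N(V, x) = 2*V (N(V, x) = V + V = 2*V)
-848695*(-385540 + P(120))/(I(-253) + (N(-4, 9)*(-26))*47) = -848695*(-385540 + 1/(14 + 120))/((3 + (-253)²) + ((2*(-4))*(-26))*47) = -848695*(-385540 + 1/134)/((3 + 64009) - 8*(-26)*47) = -848695*(-385540 + 1/134)/(64012 + 208*47) = -848695*(-51662359/(134*(64012 + 9776))) = -848695/(73788*(-134/51662359)) = -848695/(-9887592/51662359) = -848695*(-51662359/9887592) = 43845585771505/9887592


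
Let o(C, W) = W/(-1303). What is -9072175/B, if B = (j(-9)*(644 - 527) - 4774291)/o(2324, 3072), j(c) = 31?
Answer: -3483715200/777021899 ≈ -4.4834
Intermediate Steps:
o(C, W) = -W/1303 (o(C, W) = W*(-1/1303) = -W/1303)
B = 777021899/384 (B = (31*(644 - 527) - 4774291)/((-1/1303*3072)) = (31*117 - 4774291)/(-3072/1303) = (3627 - 4774291)*(-1303/3072) = -4770664*(-1303/3072) = 777021899/384 ≈ 2.0235e+6)
-9072175/B = -9072175/777021899/384 = -9072175*384/777021899 = -3483715200/777021899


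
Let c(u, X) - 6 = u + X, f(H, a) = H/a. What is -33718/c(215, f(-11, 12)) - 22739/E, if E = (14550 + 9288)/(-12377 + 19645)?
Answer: -223057760270/31478079 ≈ -7086.1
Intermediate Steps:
c(u, X) = 6 + X + u (c(u, X) = 6 + (u + X) = 6 + (X + u) = 6 + X + u)
E = 11919/3634 (E = 23838/7268 = 23838*(1/7268) = 11919/3634 ≈ 3.2799)
-33718/c(215, f(-11, 12)) - 22739/E = -33718/(6 - 11/12 + 215) - 22739/11919/3634 = -33718/(6 - 11*1/12 + 215) - 22739*3634/11919 = -33718/(6 - 11/12 + 215) - 82633526/11919 = -33718/2641/12 - 82633526/11919 = -33718*12/2641 - 82633526/11919 = -404616/2641 - 82633526/11919 = -223057760270/31478079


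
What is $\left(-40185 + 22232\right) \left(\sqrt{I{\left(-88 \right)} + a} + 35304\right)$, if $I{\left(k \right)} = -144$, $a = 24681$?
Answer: $-633812712 - 17953 \sqrt{24537} \approx -6.3662 \cdot 10^{8}$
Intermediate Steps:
$\left(-40185 + 22232\right) \left(\sqrt{I{\left(-88 \right)} + a} + 35304\right) = \left(-40185 + 22232\right) \left(\sqrt{-144 + 24681} + 35304\right) = - 17953 \left(\sqrt{24537} + 35304\right) = - 17953 \left(35304 + \sqrt{24537}\right) = -633812712 - 17953 \sqrt{24537}$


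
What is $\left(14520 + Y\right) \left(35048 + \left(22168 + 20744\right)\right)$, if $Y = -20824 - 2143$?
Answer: $-658528120$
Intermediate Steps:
$Y = -22967$
$\left(14520 + Y\right) \left(35048 + \left(22168 + 20744\right)\right) = \left(14520 - 22967\right) \left(35048 + \left(22168 + 20744\right)\right) = - 8447 \left(35048 + 42912\right) = \left(-8447\right) 77960 = -658528120$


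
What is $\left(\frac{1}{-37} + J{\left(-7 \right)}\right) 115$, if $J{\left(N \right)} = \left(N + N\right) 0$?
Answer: $- \frac{115}{37} \approx -3.1081$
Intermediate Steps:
$J{\left(N \right)} = 0$ ($J{\left(N \right)} = 2 N 0 = 0$)
$\left(\frac{1}{-37} + J{\left(-7 \right)}\right) 115 = \left(\frac{1}{-37} + 0\right) 115 = \left(- \frac{1}{37} + 0\right) 115 = \left(- \frac{1}{37}\right) 115 = - \frac{115}{37}$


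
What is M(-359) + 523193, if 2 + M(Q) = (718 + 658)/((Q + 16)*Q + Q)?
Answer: 32118172987/61389 ≈ 5.2319e+5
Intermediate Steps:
M(Q) = -2 + 1376/(Q + Q*(16 + Q)) (M(Q) = -2 + (718 + 658)/((Q + 16)*Q + Q) = -2 + 1376/((16 + Q)*Q + Q) = -2 + 1376/(Q*(16 + Q) + Q) = -2 + 1376/(Q + Q*(16 + Q)))
M(-359) + 523193 = 2*(688 - 1*(-359)**2 - 17*(-359))/(-359*(17 - 359)) + 523193 = 2*(-1/359)*(688 - 1*128881 + 6103)/(-342) + 523193 = 2*(-1/359)*(-1/342)*(688 - 128881 + 6103) + 523193 = 2*(-1/359)*(-1/342)*(-122090) + 523193 = -122090/61389 + 523193 = 32118172987/61389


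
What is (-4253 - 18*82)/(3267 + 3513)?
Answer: -5729/6780 ≈ -0.84499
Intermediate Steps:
(-4253 - 18*82)/(3267 + 3513) = (-4253 - 1476)/6780 = -5729*1/6780 = -5729/6780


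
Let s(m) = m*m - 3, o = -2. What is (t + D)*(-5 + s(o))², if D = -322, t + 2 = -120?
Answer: -7104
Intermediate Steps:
t = -122 (t = -2 - 120 = -122)
s(m) = -3 + m² (s(m) = m² - 3 = -3 + m²)
(t + D)*(-5 + s(o))² = (-122 - 322)*(-5 + (-3 + (-2)²))² = -444*(-5 + (-3 + 4))² = -444*(-5 + 1)² = -444*(-4)² = -444*16 = -7104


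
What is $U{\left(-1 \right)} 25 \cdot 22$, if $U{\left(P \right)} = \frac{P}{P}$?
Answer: $550$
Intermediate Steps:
$U{\left(P \right)} = 1$
$U{\left(-1 \right)} 25 \cdot 22 = 1 \cdot 25 \cdot 22 = 25 \cdot 22 = 550$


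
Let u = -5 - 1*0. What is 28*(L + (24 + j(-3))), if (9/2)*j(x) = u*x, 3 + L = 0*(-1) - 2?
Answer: 1876/3 ≈ 625.33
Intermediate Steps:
L = -5 (L = -3 + (0*(-1) - 2) = -3 + (0 - 2) = -3 - 2 = -5)
u = -5 (u = -5 + 0 = -5)
j(x) = -10*x/9 (j(x) = 2*(-5*x)/9 = -10*x/9)
28*(L + (24 + j(-3))) = 28*(-5 + (24 - 10/9*(-3))) = 28*(-5 + (24 + 10/3)) = 28*(-5 + 82/3) = 28*(67/3) = 1876/3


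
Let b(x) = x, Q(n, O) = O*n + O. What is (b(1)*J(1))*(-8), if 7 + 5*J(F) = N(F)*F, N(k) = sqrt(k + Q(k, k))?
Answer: 56/5 - 8*sqrt(3)/5 ≈ 8.4287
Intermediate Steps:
Q(n, O) = O + O*n
N(k) = sqrt(k + k*(1 + k))
J(F) = -7/5 + F*sqrt(F*(2 + F))/5 (J(F) = -7/5 + (sqrt(F*(2 + F))*F)/5 = -7/5 + (F*sqrt(F*(2 + F)))/5 = -7/5 + F*sqrt(F*(2 + F))/5)
(b(1)*J(1))*(-8) = (1*(-7/5 + (1/5)*1*sqrt(1*(2 + 1))))*(-8) = (1*(-7/5 + (1/5)*1*sqrt(1*3)))*(-8) = (1*(-7/5 + (1/5)*1*sqrt(3)))*(-8) = (1*(-7/5 + sqrt(3)/5))*(-8) = (-7/5 + sqrt(3)/5)*(-8) = 56/5 - 8*sqrt(3)/5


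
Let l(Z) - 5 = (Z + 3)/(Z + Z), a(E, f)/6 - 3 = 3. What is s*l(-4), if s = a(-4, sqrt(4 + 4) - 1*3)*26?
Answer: 4797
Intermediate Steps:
a(E, f) = 36 (a(E, f) = 18 + 6*3 = 18 + 18 = 36)
s = 936 (s = 36*26 = 936)
l(Z) = 5 + (3 + Z)/(2*Z) (l(Z) = 5 + (Z + 3)/(Z + Z) = 5 + (3 + Z)/((2*Z)) = 5 + (3 + Z)*(1/(2*Z)) = 5 + (3 + Z)/(2*Z))
s*l(-4) = 936*((1/2)*(3 + 11*(-4))/(-4)) = 936*((1/2)*(-1/4)*(3 - 44)) = 936*((1/2)*(-1/4)*(-41)) = 936*(41/8) = 4797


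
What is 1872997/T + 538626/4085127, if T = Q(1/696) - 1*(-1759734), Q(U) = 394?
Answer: 2866493773249/2396782138752 ≈ 1.1960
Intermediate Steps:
T = 1760128 (T = 394 - 1*(-1759734) = 394 + 1759734 = 1760128)
1872997/T + 538626/4085127 = 1872997/1760128 + 538626/4085127 = 1872997*(1/1760128) + 538626*(1/4085127) = 1872997/1760128 + 179542/1361709 = 2866493773249/2396782138752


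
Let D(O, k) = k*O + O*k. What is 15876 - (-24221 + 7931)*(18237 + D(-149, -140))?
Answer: 976715406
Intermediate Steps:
D(O, k) = 2*O*k (D(O, k) = O*k + O*k = 2*O*k)
15876 - (-24221 + 7931)*(18237 + D(-149, -140)) = 15876 - (-24221 + 7931)*(18237 + 2*(-149)*(-140)) = 15876 - (-16290)*(18237 + 41720) = 15876 - (-16290)*59957 = 15876 - 1*(-976699530) = 15876 + 976699530 = 976715406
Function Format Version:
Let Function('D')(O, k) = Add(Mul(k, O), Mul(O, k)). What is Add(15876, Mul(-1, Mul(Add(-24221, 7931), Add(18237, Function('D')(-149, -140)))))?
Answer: 976715406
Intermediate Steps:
Function('D')(O, k) = Mul(2, O, k) (Function('D')(O, k) = Add(Mul(O, k), Mul(O, k)) = Mul(2, O, k))
Add(15876, Mul(-1, Mul(Add(-24221, 7931), Add(18237, Function('D')(-149, -140))))) = Add(15876, Mul(-1, Mul(Add(-24221, 7931), Add(18237, Mul(2, -149, -140))))) = Add(15876, Mul(-1, Mul(-16290, Add(18237, 41720)))) = Add(15876, Mul(-1, Mul(-16290, 59957))) = Add(15876, Mul(-1, -976699530)) = Add(15876, 976699530) = 976715406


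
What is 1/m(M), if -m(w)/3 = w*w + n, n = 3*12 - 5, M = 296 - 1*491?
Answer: -1/114168 ≈ -8.7590e-6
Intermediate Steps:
M = -195 (M = 296 - 491 = -195)
n = 31 (n = 36 - 5 = 31)
m(w) = -93 - 3*w**2 (m(w) = -3*(w*w + 31) = -3*(w**2 + 31) = -3*(31 + w**2) = -93 - 3*w**2)
1/m(M) = 1/(-93 - 3*(-195)**2) = 1/(-93 - 3*38025) = 1/(-93 - 114075) = 1/(-114168) = -1/114168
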